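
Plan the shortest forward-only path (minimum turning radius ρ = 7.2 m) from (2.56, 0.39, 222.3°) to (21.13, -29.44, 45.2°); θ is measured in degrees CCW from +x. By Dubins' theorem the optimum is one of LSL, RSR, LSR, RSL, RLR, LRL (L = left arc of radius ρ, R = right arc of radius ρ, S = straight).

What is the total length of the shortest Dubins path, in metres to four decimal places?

44.2395 m

Let ψ = atan2(Δy, Δx) = atan2(-29.83, 18.57) = -58.0966° be the start→goal bearing.
Normalize: d = |goal − start| / ρ = 35.137925/7.2 = 4.880267, α = (θ_start − ψ) mod 360° = 280.3966° = 4.893844 rad, β = (θ_goal − ψ) mod 360° = 103.2966° = 1.802866 rad.
Common terms: sin α = -0.983582, cos α = 0.180461, sin β = 0.973193, cos β = -0.229992, cos(α−β) = -0.998719, d² = 23.817010. Work in radians in the unit-radius frame; every candidate has L = ρ·(t + p + q).
LSL: p² = 2 + d² − 2cos(α−β) + 2d(sin α − sin β) = 8.715281; p = √p² = 2.952165; φ = atan2(cos β − cos α, d + sin α − sin β) = -0.139486 rad; t = (φ − α) mod 2π = 1.249855 rad, q = (β − φ) mod 2π = 1.942352 rad → L = 7.2·(1.249855 + 2.952165 + 1.942352) = 7.2·6.144373 = 44.239483 m
RSR: p² = 2 + d² − 2cos(α−β) + 2d(sin β − sin α) = 46.913617; p = √p² = 6.849352; φ = atan2(cos α − cos β, d − sin α + sin β) = 0.059962 rad; t = (α − φ) mod 2π = 4.833882 rad, q = (φ − β) mod 2π = 4.540281 rad → L = 7.2·(4.833882 + 6.849352 + 4.540281) = 7.2·16.223515 = 116.809308 m
LSR: p² = d² − 2 + 2cos(α−β) + 2d(sin α + sin β) = 19.718163; p = √p² = 4.440514; φ = atan2(−cos α − cos β, d + sin α + sin β) − atan2(−2, p) = 0.433356 rad; t = (φ − α) mod 2π = 1.822697 rad, q = (φ − β) mod 2π = 4.913675 rad → L = 7.2·(1.822697 + 4.440514 + 4.913675) = 7.2·11.176886 = 80.473582 m
RSL: p² = d² − 2 + 2cos(α−β) − 2d(sin α + sin β) = 19.920980; p = √p² = 4.463292; φ = atan2(cos α + cos β, d − sin α − sin β) − atan2(2, p) = -0.431400 rad; t = (α − φ) mod 2π = 5.325244 rad, q = (β − φ) mod 2π = 2.234266 rad → L = 7.2·(5.325244 + 4.463292 + 2.234266) = 7.2·12.022802 = 86.564172 m
RLR: c = (6 − d² + 2cos(α−β) + 2d(sin α − sin β))/8 = -4.864202, |c| > 1 → infeasible
LRL: c = (6 − d² + 2cos(α−β) − 2d(sin α − sin β))/8 = -0.089410; p = 2π − arccos c = 4.622859 rad; φ = atan2(cos β − cos α, d + sin α − sin β) = -0.139486 rad; t = (φ − α + p/2) mod 2π = 3.561285 rad, q = (β − α − t + p) mod 2π = 4.253782 rad → L = 7.2·(3.561285 + 4.622859 + 4.253782) = 7.2·12.437926 = 89.553066 m
Shortest: LSL with L = 44.239483 m ≈ 44.2395 m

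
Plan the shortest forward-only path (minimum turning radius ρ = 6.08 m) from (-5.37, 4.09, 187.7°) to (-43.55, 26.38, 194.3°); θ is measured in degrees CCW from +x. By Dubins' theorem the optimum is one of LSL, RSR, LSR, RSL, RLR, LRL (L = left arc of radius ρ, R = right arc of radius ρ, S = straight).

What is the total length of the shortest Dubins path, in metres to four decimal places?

Let ψ = atan2(Δy, Δx) = atan2(22.29, -38.18) = 149.7230° be the start→goal bearing.
Normalize: d = |goal − start| / ρ = 44.210366/6.08 = 7.271442, α = (θ_start − ψ) mod 360° = 37.9770° = 0.662823 rad, β = (θ_goal − ψ) mod 360° = 44.5770° = 0.778015 rad.
Common terms: sin α = 0.615345, cos α = 0.788258, sin β = 0.701867, cos β = 0.712308, cos(α−β) = 0.993373, d² = 52.873867. Work in radians in the unit-radius frame; every candidate has L = ρ·(t + p + q).
LSL: p² = 2 + d² − 2cos(α−β) + 2d(sin α − sin β) = 51.628840; p = √p² = 7.185321; φ = atan2(cos β − cos α, d + sin α − sin β) = -0.010570 rad; t = (φ − α) mod 2π = 5.609792 rad, q = (β − φ) mod 2π = 0.788585 rad → L = 6.08·(5.609792 + 7.185321 + 0.788585) = 6.08·13.583698 = 82.588885 m
RSR: p² = 2 + d² − 2cos(α−β) + 2d(sin β − sin α) = 54.145402; p = √p² = 7.358356; φ = atan2(cos α − cos β, d − sin α + sin β) = 0.010322 rad; t = (α − φ) mod 2π = 0.652501 rad, q = (φ − β) mod 2π = 5.515492 rad → L = 6.08·(0.652501 + 7.358356 + 5.515492) = 6.08·13.526350 = 82.240205 m
LSR: p² = d² − 2 + 2cos(α−β) + 2d(sin α + sin β) = 72.016662; p = √p² = 8.486263; φ = atan2(−cos α − cos β, d + sin α + sin β) − atan2(−2, p) = 0.058482 rad; t = (φ − α) mod 2π = 5.678845 rad, q = (φ − β) mod 2π = 5.563653 rad → L = 6.08·(5.678845 + 8.486263 + 5.563653) = 6.08·19.728761 = 119.950866 m
RSL: p² = d² − 2 + 2cos(α−β) − 2d(sin α + sin β) = 33.704562; p = √p² = 5.805563; φ = atan2(cos α + cos β, d − sin α − sin β) − atan2(2, p) = -0.084888 rad; t = (α − φ) mod 2π = 0.747711 rad, q = (β − φ) mod 2π = 0.862903 rad → L = 6.08·(0.747711 + 5.805563 + 0.862903) = 6.08·7.416177 = 45.090356 m
RLR: c = (6 − d² + 2cos(α−β) + 2d(sin α − sin β))/8 = -5.768175, |c| > 1 → infeasible
LRL: c = (6 − d² + 2cos(α−β) − 2d(sin α − sin β))/8 = -5.453605, |c| > 1 → infeasible
Shortest: RSL with L = 45.090356 m ≈ 45.0904 m

45.0904 m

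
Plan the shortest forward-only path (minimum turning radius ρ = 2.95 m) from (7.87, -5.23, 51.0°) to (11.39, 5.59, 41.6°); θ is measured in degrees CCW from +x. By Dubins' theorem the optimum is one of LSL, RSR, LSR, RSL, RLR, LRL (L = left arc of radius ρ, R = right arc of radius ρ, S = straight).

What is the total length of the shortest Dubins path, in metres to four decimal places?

11.4951 m

Let ψ = atan2(Δy, Δx) = atan2(10.82, 3.52) = 71.9791° be the start→goal bearing.
Normalize: d = |goal − start| / ρ = 11.378172/2.95 = 3.857007, α = (θ_start − ψ) mod 360° = 339.0209° = 5.917031 rad, β = (θ_goal − ψ) mod 360° = 329.6209° = 5.752970 rad.
Common terms: sin α = -0.358027, cos α = 0.933711, sin β = -0.505719, cos β = 0.862698, cos(α−β) = 0.986572, d² = 14.876507. Work in radians in the unit-radius frame; every candidate has L = ρ·(t + p + q).
LSL: p² = 2 + d² − 2cos(α−β) + 2d(sin α − sin β) = 16.042659; p = √p² = 4.005329; φ = atan2(cos β − cos α, d + sin α − sin β) = -0.017731 rad; t = (φ − α) mod 2π = 0.348423 rad, q = (β − φ) mod 2π = 5.770701 rad → L = 2.95·(0.348423 + 4.005329 + 5.770701) = 2.95·10.124453 = 29.867137 m
RSR: p² = 2 + d² − 2cos(α−β) + 2d(sin β − sin α) = 13.764066; p = √p² = 3.709995; φ = atan2(cos α − cos β, d − sin α + sin β) = 0.019142 rad; t = (α − φ) mod 2π = 5.897889 rad, q = (φ − β) mod 2π = 0.549357 rad → L = 2.95·(5.897889 + 3.709995 + 0.549357) = 2.95·10.157242 = 29.963863 m
LSR: p² = d² − 2 + 2cos(α−β) + 2d(sin α + sin β) = 8.186703; p = √p² = 2.861242; φ = atan2(−cos α − cos β, d + sin α + sin β) − atan2(−2, p) = 0.069522 rad; t = (φ − α) mod 2π = 0.435676 rad, q = (φ − β) mod 2π = 0.599737 rad → L = 2.95·(0.435676 + 2.861242 + 0.599737) = 2.95·3.896654 = 11.495131 m
RSL: p² = d² − 2 + 2cos(α−β) − 2d(sin α + sin β) = 21.512599; p = √p² = 4.638168; φ = atan2(cos α + cos β, d − sin α − sin β) − atan2(2, p) = -0.043500 rad; t = (α − φ) mod 2π = 5.960532 rad, q = (β − φ) mod 2π = 5.796471 rad → L = 2.95·(5.960532 + 4.638168 + 5.796471) = 2.95·16.395170 = 48.365752 m
RLR: c = (6 − d² + 2cos(α−β) + 2d(sin α − sin β))/8 = -0.720508; p = 2π − arccos c = 3.907854 rad; φ = atan2(cos α − cos β, d − sin α + sin β) = 0.019142 rad; t = (α − φ + p/2) mod 2π = 1.568631 rad, q = (α − β − t + p) mod 2π = 2.503284 rad → L = 2.95·(1.568631 + 3.907854 + 2.503284) = 2.95·7.979769 = 23.540318 m
LRL: c = (6 − d² + 2cos(α−β) − 2d(sin α − sin β))/8 = -1.005332, |c| > 1 → infeasible
Shortest: LSR with L = 11.495131 m ≈ 11.4951 m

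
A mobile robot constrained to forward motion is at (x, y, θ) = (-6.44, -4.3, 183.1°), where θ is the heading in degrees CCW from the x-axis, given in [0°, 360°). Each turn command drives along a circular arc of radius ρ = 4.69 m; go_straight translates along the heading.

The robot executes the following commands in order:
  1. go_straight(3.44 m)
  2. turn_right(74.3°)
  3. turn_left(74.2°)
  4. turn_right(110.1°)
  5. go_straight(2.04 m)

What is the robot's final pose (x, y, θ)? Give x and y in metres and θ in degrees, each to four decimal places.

set_pose: (x, y, θ) = (-6.4400, -4.3000, 183.1000°), ρ = 4.69
go_straight(3.44): x += 3.44·cos θ, y += 3.44·sin θ → (-9.8750, -4.4860, 183.1000°)
turn_right(74.3°): centre at ρ to the right, rotate −74.3° → (-14.5684, -1.3143, 108.8000°)
turn_left(74.2°): centre at ρ to the left, rotate +74.2° → (-19.2536, 1.8578, 183.0000°)
turn_right(110.1°): centre at ρ to the right, rotate −110.1° → (-23.9817, 7.9204, 72.9000°)
go_straight(2.04): x += 2.04·cos θ, y += 2.04·sin θ → (-23.3819, 9.8703, 72.9000°)

(-23.3819, 9.8703, 72.9000°)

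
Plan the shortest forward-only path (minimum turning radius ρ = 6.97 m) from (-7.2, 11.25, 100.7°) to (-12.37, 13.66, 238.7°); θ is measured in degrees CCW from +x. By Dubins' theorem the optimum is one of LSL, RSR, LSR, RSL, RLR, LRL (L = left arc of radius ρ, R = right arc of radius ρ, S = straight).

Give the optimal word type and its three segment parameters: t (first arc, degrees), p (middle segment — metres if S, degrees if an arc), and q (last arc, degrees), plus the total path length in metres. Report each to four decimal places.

Let ψ = atan2(Δy, Δx) = atan2(2.41, -5.17) = 155.0074° be the start→goal bearing.
Normalize: d = |goal − start| / ρ = 5.704121/6.97 = 0.818382, α = (θ_start − ψ) mod 360° = 305.6926° = 5.335343 rad, β = (θ_goal − ψ) mod 360° = 83.6926° = 1.460712 rad.
Common terms: sin α = -0.812159, cos α = 0.583437, sin β = 0.993947, cos β = 0.109862, cos(α−β) = -0.743145, d² = 0.669749. Work in radians in the unit-radius frame; every candidate has L = ρ·(t + p + q).
LSL: p² = 2 + d² − 2cos(α−β) + 2d(sin α − sin β) = 1.199871; p = √p² = 1.095386; φ = atan2(cos β − cos α, d + sin α − sin β) = -2.694511 rad; t = (φ − α) mod 2π = 4.536516 rad, q = (β − φ) mod 2π = 4.155223 rad → L = 6.97·(4.536516 + 1.095386 + 4.155223) = 6.97·9.787126 = 68.216266 m
RSR: p² = 2 + d² − 2cos(α−β) + 2d(sin β − sin α) = 7.112206; p = √p² = 2.666872; φ = atan2(cos α − cos β, d − sin α + sin β) = 0.178523 rad; t = (α − φ) mod 2π = 5.156819 rad, q = (φ − β) mod 2π = 5.000997 rad → L = 6.97·(5.156819 + 2.666872 + 5.000997) = 6.97·12.824688 = 89.388077 m
LSR: p² = d² − 2 + 2cos(α−β) + 2d(sin α + sin β) = -2.518997 < 0 → infeasible
RSL: p² = d² − 2 + 2cos(α−β) − 2d(sin α + sin β) = -3.114085 < 0 → infeasible
RLR: c = (6 − d² + 2cos(α−β) + 2d(sin α − sin β))/8 = 0.110974; p = 2π − arccos c = 4.823592 rad; φ = atan2(cos α − cos β, d − sin α + sin β) = 0.178523 rad; t = (α − φ + p/2) mod 2π = 1.285430 rad, q = (α − β − t + p) mod 2π = 1.129608 rad → L = 6.97·(1.285430 + 4.823592 + 1.129608) = 6.97·7.238630 = 50.453252 m
LRL: c = (6 − d² + 2cos(α−β) − 2d(sin α − sin β))/8 = 0.850016; p = 2π − arccos c = 5.728405 rad; φ = atan2(cos β − cos α, d + sin α − sin β) = -2.694511 rad; t = (φ − α + p/2) mod 2π = 1.117534 rad, q = (β − α − t + p) mod 2π = 0.736240 rad → L = 6.97·(1.117534 + 5.728405 + 0.736240) = 6.97·7.582179 = 52.847788 m
Shortest: RLR with L = 50.453252 m ≈ 50.4533 m
Convert RLR to answer units (arcs ×180/π): t = 1.285430·180/π = 73.6497°, p = 4.823592·180/π = 276.3715°, q = 1.129608·180/π = 64.7218°, L = 50.4533 m.

RLR: t = 73.6497°, p = 276.3715°, q = 64.7218°, L = 50.4533 m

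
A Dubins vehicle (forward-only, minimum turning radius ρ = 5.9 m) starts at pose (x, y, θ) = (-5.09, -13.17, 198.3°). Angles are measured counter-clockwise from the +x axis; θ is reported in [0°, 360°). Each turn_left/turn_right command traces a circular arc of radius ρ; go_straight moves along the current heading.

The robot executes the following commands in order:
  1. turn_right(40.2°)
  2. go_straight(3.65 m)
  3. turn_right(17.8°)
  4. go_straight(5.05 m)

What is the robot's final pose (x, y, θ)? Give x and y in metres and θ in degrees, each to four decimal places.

(-17.9834, -7.5207, 140.3000°)

set_pose: (x, y, θ) = (-5.0900, -13.1700, 198.3000°), ρ = 5.9
turn_right(40.2°): centre at ρ to the right, rotate −40.2° → (-9.1432, -13.0426, 158.1000°)
go_straight(3.65): x += 3.65·cos θ, y += 3.65·sin θ → (-12.5298, -11.6812, 158.1000°)
turn_right(17.8°): centre at ρ to the right, rotate −17.8° → (-14.0979, -10.7464, 140.3000°)
go_straight(5.05): x += 5.05·cos θ, y += 5.05·sin θ → (-17.9834, -7.5207, 140.3000°)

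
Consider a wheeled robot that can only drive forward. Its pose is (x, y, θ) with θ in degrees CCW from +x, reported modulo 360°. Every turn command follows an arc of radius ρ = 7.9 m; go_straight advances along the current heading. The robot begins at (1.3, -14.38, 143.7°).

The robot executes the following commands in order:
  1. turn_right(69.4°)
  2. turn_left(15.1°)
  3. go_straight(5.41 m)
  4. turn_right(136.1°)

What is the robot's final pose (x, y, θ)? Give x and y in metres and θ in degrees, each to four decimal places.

set_pose: (x, y, θ) = (1.3000, -14.3800, 143.7000°), ρ = 7.9
turn_right(69.4°): centre at ρ to the right, rotate −69.4° → (-1.6284, -5.8754, 74.3000°)
turn_left(15.1°): centre at ρ to the left, rotate +15.1° → (-1.3341, -3.8204, 89.4000°)
go_straight(5.41): x += 5.41·cos θ, y += 5.41·sin θ → (-1.2774, 1.5893, 89.4000°)
turn_right(136.1°): centre at ρ to the right, rotate −136.1° → (12.3716, 6.9245, -46.7000° ≡ 313.3000°)

(12.3716, 6.9245, 313.3000°)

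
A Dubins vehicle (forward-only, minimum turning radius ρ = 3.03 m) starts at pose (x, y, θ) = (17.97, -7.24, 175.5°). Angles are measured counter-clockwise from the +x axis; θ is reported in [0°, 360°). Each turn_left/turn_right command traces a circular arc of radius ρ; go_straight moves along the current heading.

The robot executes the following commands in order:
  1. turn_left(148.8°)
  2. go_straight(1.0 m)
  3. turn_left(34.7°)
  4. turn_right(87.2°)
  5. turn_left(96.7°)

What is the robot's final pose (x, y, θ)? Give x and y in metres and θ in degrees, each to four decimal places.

set_pose: (x, y, θ) = (17.9700, -7.2400, 175.5000°), ρ = 3.03
turn_left(148.8°): centre at ρ to the left, rotate +148.8° → (15.9641, -12.7213, 324.3000°)
go_straight(1.0): x += 1.0·cos θ, y += 1.0·sin θ → (16.7762, -13.3048, 324.3000°)
turn_left(34.7°): centre at ρ to the left, rotate +34.7° → (18.4915, -13.8737, 359.0000°)
turn_right(87.2°): centre at ρ to the right, rotate −87.2° → (21.4671, -16.8081, 271.8000°)
turn_left(96.7°): centre at ρ to the left, rotate +96.7° → (24.9435, -19.7096, 368.5000° ≡ 8.5000°)

(24.9435, -19.7096, 8.5000°)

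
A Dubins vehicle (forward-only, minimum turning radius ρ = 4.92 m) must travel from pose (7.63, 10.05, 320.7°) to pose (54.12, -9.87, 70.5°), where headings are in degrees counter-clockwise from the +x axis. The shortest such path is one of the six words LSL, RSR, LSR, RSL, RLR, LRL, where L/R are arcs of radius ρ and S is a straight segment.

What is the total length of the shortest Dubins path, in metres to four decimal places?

54.0180 m

Let ψ = atan2(Δy, Δx) = atan2(-19.92, 46.49) = -23.1941° be the start→goal bearing.
Normalize: d = |goal − start| / ρ = 50.577925/4.92 = 10.280066, α = (θ_start − ψ) mod 360° = 343.8941° = 6.002085 rad, β = (θ_goal − ψ) mod 360° = 93.6941° = 1.635271 rad.
Common terms: sin α = -0.277413, cos α = 0.960751, sin β = 0.997922, cos β = -0.064430, cos(α−β) = -0.338738, d² = 105.679758. Work in radians in the unit-radius frame; every candidate has L = ρ·(t + p + q).
LSL: p² = 2 + d² − 2cos(α−β) + 2d(sin α − sin β) = 82.136171; p = √p² = 9.062901; φ = atan2(cos β − cos α, d + sin α − sin β) = -0.113361 rad; t = (φ − α) mod 2π = 0.167739 rad, q = (β − φ) mod 2π = 1.748632 rad → L = 4.92·(0.167739 + 9.062901 + 1.748632) = 4.92·10.979272 = 54.018020 m
RSR: p² = 2 + d² − 2cos(α−β) + 2d(sin β − sin α) = 134.578297; p = √p² = 11.600789; φ = atan2(cos α − cos β, d − sin α + sin β) = 0.088487 rad; t = (α − φ) mod 2π = 5.913598 rad, q = (φ − β) mod 2π = 4.736401 rad → L = 4.92·(5.913598 + 11.600789 + 4.736401) = 4.92·22.250788 = 109.473876 m
LSR: p² = d² − 2 + 2cos(α−β) + 2d(sin α + sin β) = 117.816045; p = √p² = 10.854310; φ = atan2(−cos α − cos β, d + sin α + sin β) − atan2(−2, p) = 0.100915 rad; t = (φ − α) mod 2π = 0.382015 rad, q = (φ − β) mod 2π = 4.748829 rad → L = 4.92·(0.382015 + 10.854310 + 4.748829) = 4.92·15.985155 = 78.646961 m
RSL: p² = d² − 2 + 2cos(α−β) − 2d(sin α + sin β) = 88.188520; p = √p² = 9.390874; φ = atan2(cos α + cos β, d − sin α − sin β) − atan2(2, p) = -0.116349 rad; t = (α − φ) mod 2π = 6.118434 rad, q = (β − φ) mod 2π = 1.751620 rad → L = 4.92·(6.118434 + 9.390874 + 1.751620) = 4.92·17.260929 = 84.923769 m
RLR: c = (6 − d² + 2cos(α−β) + 2d(sin α − sin β))/8 = -15.822287, |c| > 1 → infeasible
LRL: c = (6 − d² + 2cos(α−β) − 2d(sin α − sin β))/8 = -9.267021, |c| > 1 → infeasible
Shortest: LSL with L = 54.018020 m ≈ 54.0180 m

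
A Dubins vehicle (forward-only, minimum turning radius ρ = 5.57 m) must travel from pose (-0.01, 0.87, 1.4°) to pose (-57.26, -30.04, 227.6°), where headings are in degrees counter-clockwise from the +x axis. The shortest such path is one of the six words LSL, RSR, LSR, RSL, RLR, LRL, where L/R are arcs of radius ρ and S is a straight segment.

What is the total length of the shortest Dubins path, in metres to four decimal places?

78.4197 m

Let ψ = atan2(Δy, Δx) = atan2(-30.91, -57.25) = -151.6348° be the start→goal bearing.
Normalize: d = |goal − start| / ρ = 65.061437/5.57 = 11.680689, α = (θ_start − ψ) mod 360° = 153.0348° = 2.670962 rad, β = (θ_goal − ψ) mod 360° = 19.2348° = 0.335711 rad.
Common terms: sin α = 0.453449, cos α = -0.891282, sin β = 0.329441, cos β = 0.944176, cos(α−β) = -0.692143, d² = 136.438493. Work in radians in the unit-radius frame; every candidate has L = ρ·(t + p + q).
LSL: p² = 2 + d² − 2cos(α−β) + 2d(sin α − sin β) = 142.719781; p = √p² = 11.946538; φ = atan2(cos β − cos α, d + sin α − sin β) = 0.154250 rad; t = (φ − α) mod 2π = 3.766474 rad, q = (β − φ) mod 2π = 0.181461 rad → L = 5.57·(3.766474 + 11.946538 + 0.181461) = 5.57·15.894473 = 88.532216 m
RSR: p² = 2 + d² − 2cos(α−β) + 2d(sin β − sin α) = 136.925778; p = √p² = 11.701529; φ = atan2(cos α − cos β, d − sin α + sin β) = -0.157507 rad; t = (α − φ) mod 2π = 2.828468 rad, q = (φ − β) mod 2π = 5.789967 rad → L = 5.57·(2.828468 + 11.701529 + 5.789967) = 5.57·20.319965 = 113.182203 m
LSR: p² = d² − 2 + 2cos(α−β) + 2d(sin α + sin β) = 151.343583; p = √p² = 12.302178; φ = atan2(−cos α − cos β, d + sin α + sin β) − atan2(−2, p) = 0.156919 rad; t = (φ − α) mod 2π = 3.769143 rad, q = (φ − β) mod 2π = 6.104393 rad → L = 5.57·(3.769143 + 12.302178 + 6.104393) = 5.57·22.175714 = 123.518726 m
RSL: p² = d² − 2 + 2cos(α−β) − 2d(sin α + sin β) = 114.764831; p = √p² = 10.712835; φ = atan2(cos α + cos β, d − sin α − sin β) − atan2(2, p) = -0.179714 rad; t = (α − φ) mod 2π = 2.850675 rad, q = (β − φ) mod 2π = 0.515425 rad → L = 5.57·(2.850675 + 10.712835 + 0.515425) = 5.57·14.078935 = 78.419667 m
RLR: c = (6 − d² + 2cos(α−β) + 2d(sin α − sin β))/8 = -16.115722, |c| > 1 → infeasible
LRL: c = (6 − d² + 2cos(α−β) − 2d(sin α − sin β))/8 = -16.839973, |c| > 1 → infeasible
Shortest: RSL with L = 78.419667 m ≈ 78.4197 m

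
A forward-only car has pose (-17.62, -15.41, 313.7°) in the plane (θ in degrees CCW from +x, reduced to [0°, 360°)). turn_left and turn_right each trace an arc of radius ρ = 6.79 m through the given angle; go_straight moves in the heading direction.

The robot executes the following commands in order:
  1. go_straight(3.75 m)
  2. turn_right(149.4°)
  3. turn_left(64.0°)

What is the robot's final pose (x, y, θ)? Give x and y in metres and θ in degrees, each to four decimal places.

(-28.6826, -31.3687, 228.3000°)

set_pose: (x, y, θ) = (-17.6200, -15.4100, 313.7000°), ρ = 6.79
go_straight(3.75): x += 3.75·cos θ, y += 3.75·sin θ → (-15.0292, -18.1211, 313.7000°)
turn_right(149.4°): centre at ρ to the right, rotate −149.4° → (-21.7755, -29.3489, 164.3000°)
turn_left(64.0°): centre at ρ to the left, rotate +64.0° → (-28.6826, -31.3687, 228.3000°)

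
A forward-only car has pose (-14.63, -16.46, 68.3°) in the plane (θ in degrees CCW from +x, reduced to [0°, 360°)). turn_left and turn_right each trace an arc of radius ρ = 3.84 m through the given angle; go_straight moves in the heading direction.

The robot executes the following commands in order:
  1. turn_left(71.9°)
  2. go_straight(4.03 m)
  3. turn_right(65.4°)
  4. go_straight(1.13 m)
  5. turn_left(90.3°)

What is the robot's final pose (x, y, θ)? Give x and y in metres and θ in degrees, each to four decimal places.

set_pose: (x, y, θ) = (-14.6300, -16.4600, 68.3000°), ρ = 3.84
turn_left(71.9°): centre at ρ to the left, rotate +71.9° → (-15.7398, -12.0900, 140.2000°)
go_straight(4.03): x += 4.03·cos θ, y += 4.03·sin θ → (-18.8360, -9.5103, 140.2000°)
turn_right(65.4°): centre at ρ to the right, rotate −65.4° → (-20.0837, -5.5533, 74.8000°)
go_straight(1.13): x += 1.13·cos θ, y += 1.13·sin θ → (-19.7874, -4.4628, 74.8000°)
turn_left(90.3°): centre at ρ to the left, rotate +90.3° → (-22.5057, 0.2549, 165.1000°)

(-22.5057, 0.2549, 165.1000°)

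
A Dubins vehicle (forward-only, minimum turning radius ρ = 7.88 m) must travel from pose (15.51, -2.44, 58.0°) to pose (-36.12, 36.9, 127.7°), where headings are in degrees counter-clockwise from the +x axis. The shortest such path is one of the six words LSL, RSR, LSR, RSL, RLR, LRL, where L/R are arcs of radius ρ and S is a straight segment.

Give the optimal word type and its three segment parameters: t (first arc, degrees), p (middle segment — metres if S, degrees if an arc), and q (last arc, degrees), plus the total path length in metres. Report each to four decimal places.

Let ψ = atan2(Δy, Δx) = atan2(39.34, -51.63) = 142.6940° be the start→goal bearing.
Normalize: d = |goal − start| / ρ = 64.909880/7.88 = 8.237294, α = (θ_start − ψ) mod 360° = 275.3060° = 4.804995 rad, β = (θ_goal − ψ) mod 360° = 345.0060° = 6.021490 rad.
Common terms: sin α = -0.995715, cos α = 0.092474, sin β = -0.258719, cos β = 0.965953, cos(α−β) = 0.346936, d² = 67.853019. Work in radians in the unit-radius frame; every candidate has L = ρ·(t + p + q).
LSL: p² = 2 + d² − 2cos(α−β) + 2d(sin α − sin β) = 57.017434; p = √p² = 7.550989; φ = atan2(cos β − cos α, d + sin α − sin β) = 0.115937 rad; t = (φ − α) mod 2π = 1.594127 rad, q = (β − φ) mod 2π = 5.905553 rad → L = 7.88·(1.594127 + 7.550989 + 5.905553) = 7.88·15.050669 = 118.599270 m
RSR: p² = 2 + d² − 2cos(α−β) + 2d(sin β − sin α) = 81.300861; p = √p² = 9.016699; φ = atan2(cos α − cos β, d − sin α + sin β) = -0.097026 rad; t = (α − φ) mod 2π = 4.902021 rad, q = (φ − β) mod 2π = 0.164670 rad → L = 7.88·(4.902021 + 9.016699 + 0.164670) = 7.88·14.083390 = 110.977112 m
LSR: p² = d² − 2 + 2cos(α−β) + 2d(sin α + sin β) = 45.880610; p = √p² = 6.773523; φ = atan2(−cos α − cos β, d + sin α + sin β) − atan2(−2, p) = 0.136679 rad; t = (φ − α) mod 2π = 1.614869 rad, q = (φ − β) mod 2π = 0.398375 rad → L = 7.88·(1.614869 + 6.773523 + 0.398375) = 7.88·8.786767 = 69.239723 m
RSL: p² = d² − 2 + 2cos(α−β) − 2d(sin α + sin β) = 87.213171; p = √p² = 9.338799; φ = atan2(cos α + cos β, d − sin α − sin β) − atan2(2, p) = -0.099922 rad; t = (α − φ) mod 2π = 4.904917 rad, q = (β − φ) mod 2π = 6.121412 rad → L = 7.88·(4.904917 + 9.338799 + 6.121412) = 7.88·20.365128 = 160.477208 m
RLR: c = (6 − d² + 2cos(α−β) + 2d(sin α − sin β))/8 = -9.162608, |c| > 1 → infeasible
LRL: c = (6 − d² + 2cos(α−β) − 2d(sin α − sin β))/8 = -6.127179, |c| > 1 → infeasible
Shortest: LSR with L = 69.239723 m ≈ 69.2397 m
Convert LSR to answer units (arcs ×180/π): t = 1.614869·180/π = 92.5252°, p = ρ·p = 7.88·6.773523 = 53.3754 m, q = 0.398375·180/π = 22.8252°, L = 69.2397 m.

LSR: t = 92.5252°, p = 53.3754 m, q = 22.8252°, L = 69.2397 m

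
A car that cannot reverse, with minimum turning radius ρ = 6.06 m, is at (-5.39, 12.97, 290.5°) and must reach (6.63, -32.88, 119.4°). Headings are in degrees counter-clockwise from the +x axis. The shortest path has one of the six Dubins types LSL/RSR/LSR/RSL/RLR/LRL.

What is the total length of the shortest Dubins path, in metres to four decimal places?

Let ψ = atan2(Δy, Δx) = atan2(-45.85, 12.02) = -75.3100° be the start→goal bearing.
Normalize: d = |goal − start| / ρ = 47.399398/6.06 = 7.821683, α = (θ_start − ψ) mod 360° = 5.8100° = 0.101403 rad, β = (θ_goal − ψ) mod 360° = 194.7100° = 3.398330 rad.
Common terms: sin α = 0.101229, cos α = 0.994863, sin β = -0.253926, cos β = -0.967224, cos(α−β) = -0.987960, d² = 61.178722. Work in radians in the unit-radius frame; every candidate has L = ρ·(t + p + q).
LSL: p² = 2 + d² − 2cos(α−β) + 2d(sin α − sin β) = 70.710468; p = √p² = 8.408952; φ = atan2(cos β − cos α, d + sin α − sin β) = -0.235504 rad; t = (φ − α) mod 2π = 5.946278 rad, q = (β − φ) mod 2π = 3.633834 rad → L = 6.06·(5.946278 + 8.408952 + 3.633834) = 6.06·17.989064 = 109.013727 m
RSR: p² = 2 + d² − 2cos(α−β) + 2d(sin β − sin α) = 59.598814; p = √p² = 7.720027; φ = atan2(cos α − cos β, d − sin α + sin β) = 0.256974 rad; t = (α − φ) mod 2π = 6.127614 rad, q = (φ − β) mod 2π = 3.141830 rad → L = 6.06·(6.127614 + 7.720027 + 3.141830) = 6.06·16.989470 = 102.956191 m
LSR: p² = d² − 2 + 2cos(α−β) + 2d(sin α + sin β) = 54.814109; p = √p² = 7.403655; φ = atan2(−cos α − cos β, d + sin α + sin β) − atan2(−2, p) = 0.260235 rad; t = (φ − α) mod 2π = 0.158832 rad, q = (φ − β) mod 2π = 3.145091 rad → L = 6.06·(0.158832 + 7.403655 + 3.145091) = 6.06·10.707578 = 64.887923 m
RSL: p² = d² − 2 + 2cos(α−β) − 2d(sin α + sin β) = 59.591494; p = √p² = 7.719553; φ = atan2(cos α + cos β, d − sin α − sin β) − atan2(2, p) = -0.250042 rad; t = (α − φ) mod 2π = 0.351445 rad, q = (β − φ) mod 2π = 3.648372 rad → L = 6.06·(0.351445 + 7.719553 + 3.648372) = 6.06·11.719370 = 71.019384 m
RLR: c = (6 − d² + 2cos(α−β) + 2d(sin α − sin β))/8 = -6.449852, |c| > 1 → infeasible
LRL: c = (6 − d² + 2cos(α−β) − 2d(sin α − sin β))/8 = -7.838809, |c| > 1 → infeasible
Shortest: LSR with L = 64.887923 m ≈ 64.8879 m

64.8879 m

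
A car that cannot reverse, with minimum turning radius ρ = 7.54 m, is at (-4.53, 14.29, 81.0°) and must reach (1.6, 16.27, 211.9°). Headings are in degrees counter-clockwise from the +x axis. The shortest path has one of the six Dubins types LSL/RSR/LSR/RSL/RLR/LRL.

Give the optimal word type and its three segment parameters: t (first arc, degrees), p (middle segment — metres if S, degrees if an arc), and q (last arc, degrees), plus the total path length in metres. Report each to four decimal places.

LRL: t = 43.6368°, p = 284.6508°, q = 11.9140°, L = 44.7698 m

Let ψ = atan2(Δy, Δx) = atan2(1.98, 6.13) = 17.9005° be the start→goal bearing.
Normalize: d = |goal − start| / ρ = 6.441840/7.54 = 0.854355, α = (θ_start − ψ) mod 360° = 63.0995° = 1.101293 rad, β = (θ_goal − ψ) mod 360° = 193.9995° = 3.385929 rad.
Common terms: sin α = 0.891793, cos α = 0.452443, sin β = -0.241913, cos β = -0.970298, cos(α−β) = -0.654741, d² = 0.729923. Work in radians in the unit-radius frame; every candidate has L = ρ·(t + p + q).
LSL: p² = 2 + d² − 2cos(α−β) + 2d(sin α − sin β) = 5.976580; p = √p² = 2.444705; φ = atan2(cos β − cos α, d + sin α − sin β) = -0.621147 rad; t = (φ − α) mod 2π = 4.560745 rad, q = (β − φ) mod 2π = 4.007077 rad → L = 7.54·(4.560745 + 2.444705 + 4.007077) = 7.54·11.012526 = 83.034445 m
RSR: p² = 2 + d² − 2cos(α−β) + 2d(sin β − sin α) = 2.102229; p = √p² = 1.449907; φ = atan2(cos α − cos β, d − sin α + sin β) = 1.764677 rad; t = (α − φ) mod 2π = 5.619802 rad, q = (φ − β) mod 2π = 4.661933 rad → L = 7.54·(5.619802 + 1.449907 + 4.661933) = 7.54·11.731641 = 88.456575 m
LSR: p² = d² − 2 + 2cos(α−β) + 2d(sin α + sin β) = -1.469101 < 0 → infeasible
RSL: p² = d² − 2 + 2cos(α−β) − 2d(sin α + sin β) = -3.690016 < 0 → infeasible
RLR: c = (6 − d² + 2cos(α−β) + 2d(sin α − sin β))/8 = 0.737221; p = 2π − arccos c = 5.541338 rad; φ = atan2(cos α − cos β, d − sin α + sin β) = 1.764677 rad; t = (α − φ + p/2) mod 2π = 2.107285 rad, q = (α − β − t + p) mod 2π = 1.149416 rad → L = 7.54·(2.107285 + 5.541338 + 1.149416) = 7.54·8.798039 = 66.337215 m
LRL: c = (6 − d² + 2cos(α−β) − 2d(sin α − sin β))/8 = 0.252927; p = 2π − arccos c = 4.968094 rad; φ = atan2(cos β − cos α, d + sin α − sin β) = -0.621147 rad; t = (φ − α + p/2) mod 2π = 0.761606 rad, q = (β − α − t + p) mod 2π = 0.207938 rad → L = 7.54·(0.761606 + 4.968094 + 0.207938) = 7.54·5.937638 = 44.769794 m
Shortest: LRL with L = 44.769794 m ≈ 44.7698 m
Convert LRL to answer units (arcs ×180/π): t = 0.761606·180/π = 43.6368°, p = 4.968094·180/π = 284.6508°, q = 0.207938·180/π = 11.9140°, L = 44.7698 m.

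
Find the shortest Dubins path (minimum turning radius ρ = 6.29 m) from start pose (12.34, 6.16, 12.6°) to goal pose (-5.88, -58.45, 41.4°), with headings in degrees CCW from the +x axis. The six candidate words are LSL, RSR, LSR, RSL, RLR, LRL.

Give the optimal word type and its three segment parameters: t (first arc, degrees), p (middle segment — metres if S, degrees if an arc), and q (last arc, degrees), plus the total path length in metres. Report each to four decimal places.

RSL: t = 138.7997°, p = 57.4048 m, q = 167.5997°, L = 91.0417 m

Let ψ = atan2(Δy, Δx) = atan2(-64.61, -18.22) = -105.7484° be the start→goal bearing.
Normalize: d = |goal − start| / ρ = 67.129878/6.29 = 10.672477, α = (θ_start − ψ) mod 360° = 118.3484° = 2.065570 rad, β = (θ_goal − ψ) mod 360° = 147.1484° = 2.568225 rad.
Common terms: sin α = 0.880076, cos α = -0.474832, sin β = 0.542464, cos β = -0.840079, cos(α−β) = 0.876307, d² = 113.901757. Work in radians in the unit-radius frame; every candidate has L = ρ·(t + p + q).
LSL: p² = 2 + d² − 2cos(α−β) + 2d(sin α − sin β) = 121.355451; p = √p² = 11.016145; φ = atan2(cos β − cos α, d + sin α − sin β) = -0.033162 rad; t = (φ − α) mod 2π = 4.184454 rad, q = (β − φ) mod 2π = 2.601386 rad → L = 6.29·(4.184454 + 11.016145 + 2.601386) = 6.29·17.801985 = 111.974487 m
RSR: p² = 2 + d² − 2cos(α−β) + 2d(sin β − sin α) = 106.942836; p = √p² = 10.341317; φ = atan2(cos α − cos β, d − sin α + sin β) = 0.035326 rad; t = (α − φ) mod 2π = 2.030243 rad, q = (φ − β) mod 2π = 3.750287 rad → L = 6.29·(2.030243 + 10.341317 + 3.750287) = 6.29·16.121847 = 101.406420 m
LSR: p² = d² − 2 + 2cos(α−β) + 2d(sin α + sin β) = 144.018436; p = √p² = 12.000768; φ = atan2(−cos α − cos β, d + sin α + sin β) − atan2(−2, p) = 0.273428 rad; t = (φ − α) mod 2π = 4.491044 rad, q = (φ − β) mod 2π = 3.988389 rad → L = 6.29·(4.491044 + 12.000768 + 3.988389) = 6.29·20.480200 = 128.820461 m
RSL: p² = d² − 2 + 2cos(α−β) − 2d(sin α + sin β) = 83.290305; p = √p² = 9.126352; φ = atan2(cos α + cos β, d − sin α − sin β) − atan2(2, p) = -0.356943 rad; t = (α − φ) mod 2π = 2.422513 rad, q = (β − φ) mod 2π = 2.925167 rad → L = 6.29·(2.422513 + 9.126352 + 2.925167) = 6.29·14.474032 = 91.041662 m
RLR: c = (6 − d² + 2cos(α−β) + 2d(sin α − sin β))/8 = -12.367854, |c| > 1 → infeasible
LRL: c = (6 − d² + 2cos(α−β) − 2d(sin α − sin β))/8 = -14.169431, |c| > 1 → infeasible
Shortest: RSL with L = 91.041662 m ≈ 91.0417 m
Convert RSL to answer units (arcs ×180/π): t = 2.422513·180/π = 138.7997°, p = ρ·p = 6.29·9.126352 = 57.4048 m, q = 2.925167·180/π = 167.5997°, L = 91.0417 m.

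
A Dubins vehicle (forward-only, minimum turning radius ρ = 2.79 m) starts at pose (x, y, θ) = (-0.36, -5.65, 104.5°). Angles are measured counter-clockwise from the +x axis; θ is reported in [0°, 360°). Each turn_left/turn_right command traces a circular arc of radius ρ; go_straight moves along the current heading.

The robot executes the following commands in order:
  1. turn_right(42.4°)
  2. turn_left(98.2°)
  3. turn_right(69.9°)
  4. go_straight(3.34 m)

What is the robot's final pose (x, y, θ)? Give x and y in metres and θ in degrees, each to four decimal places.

set_pose: (x, y, θ) = (-0.3600, -5.6500, 104.5000°), ρ = 2.79
turn_right(42.4°): centre at ρ to the right, rotate −42.4° → (-0.1246, -3.6459, 62.1000°)
turn_left(98.2°): centre at ρ to the left, rotate +98.2° → (-1.6498, 0.2863, 160.3000°)
turn_right(69.9°): centre at ρ to the right, rotate −69.9° → (-3.4992, 2.8935, 90.4000°)
go_straight(3.34): x += 3.34·cos θ, y += 3.34·sin θ → (-3.5225, 6.2335, 90.4000°)

(-3.5225, 6.2335, 90.4000°)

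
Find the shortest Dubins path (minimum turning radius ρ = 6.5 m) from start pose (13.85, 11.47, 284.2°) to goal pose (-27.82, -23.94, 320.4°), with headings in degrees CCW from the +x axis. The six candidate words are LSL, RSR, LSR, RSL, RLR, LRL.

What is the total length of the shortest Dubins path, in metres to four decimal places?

Let ψ = atan2(Δy, Δx) = atan2(-35.41, -41.67) = -139.6430° be the start→goal bearing.
Normalize: d = |goal − start| / ρ = 54.683242/6.5 = 8.412807, α = (θ_start − ψ) mod 360° = 63.8430° = 1.114271 rad, β = (θ_goal − ψ) mod 360° = 100.0430° = 1.746081 rad.
Common terms: sin α = 0.897590, cos α = 0.440832, sin β = 0.984677, cos β = -0.174388, cos(α−β) = 0.806960, d² = 70.775314. Work in radians in the unit-radius frame; every candidate has L = ρ·(t + p + q).
LSL: p² = 2 + d² − 2cos(α−β) + 2d(sin α − sin β) = 69.696098; p = √p² = 8.348419; φ = atan2(cos β − cos α, d + sin α − sin β) = -0.073760 rad; t = (φ − α) mod 2π = 5.095154 rad, q = (β − φ) mod 2π = 1.819840 rad → L = 6.5·(5.095154 + 8.348419 + 1.819840) = 6.5·15.263413 = 99.212187 m
RSR: p² = 2 + d² − 2cos(α−β) + 2d(sin β − sin α) = 72.626688; p = √p² = 8.522129; φ = atan2(cos α − cos β, d − sin α + sin β) = 0.072254 rad; t = (α − φ) mod 2π = 1.042018 rad, q = (φ − β) mod 2π = 4.609358 rad → L = 6.5·(1.042018 + 8.522129 + 4.609358) = 6.5·14.173505 = 92.127785 m
LSR: p² = d² − 2 + 2cos(α−β) + 2d(sin α + sin β) = 102.059528; p = √p² = 10.102452; φ = atan2(−cos α − cos β, d + sin α + sin β) − atan2(−2, p) = 0.169570 rad; t = (φ − α) mod 2π = 5.338484 rad, q = (φ − β) mod 2π = 4.706674 rad → L = 6.5·(5.338484 + 10.102452 + 4.706674) = 6.5·20.147610 = 130.959462 m
RSL: p² = d² − 2 + 2cos(α−β) − 2d(sin α + sin β) = 38.718941; p = √p² = 6.222455; φ = atan2(cos α + cos β, d − sin α − sin β) − atan2(2, p) = -0.270210 rad; t = (α − φ) mod 2π = 1.384482 rad, q = (β − φ) mod 2π = 2.016291 rad → L = 6.5·(1.384482 + 6.222455 + 2.016291) = 6.5·9.623227 = 62.550978 m
RLR: c = (6 − d² + 2cos(α−β) + 2d(sin α − sin β))/8 = -8.078336, |c| > 1 → infeasible
LRL: c = (6 − d² + 2cos(α−β) − 2d(sin α − sin β))/8 = -7.712012, |c| > 1 → infeasible
Shortest: RSL with L = 62.550978 m ≈ 62.5510 m

62.5510 m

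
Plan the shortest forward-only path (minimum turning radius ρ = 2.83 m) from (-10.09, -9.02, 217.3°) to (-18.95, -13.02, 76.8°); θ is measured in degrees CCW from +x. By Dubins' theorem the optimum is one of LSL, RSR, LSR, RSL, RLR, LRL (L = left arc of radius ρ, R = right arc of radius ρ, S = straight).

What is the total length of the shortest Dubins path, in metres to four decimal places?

15.1668 m

Let ψ = atan2(Δy, Δx) = atan2(-4.00, -8.86) = -155.7024° be the start→goal bearing.
Normalize: d = |goal − start| / ρ = 9.721090/2.83 = 3.435014, α = (θ_start − ψ) mod 360° = 13.0024° = 0.226934 rad, β = (θ_goal − ψ) mod 360° = 232.5024° = 4.057932 rad.
Common terms: sin α = 0.224992, cos α = 0.974361, sin β = -0.793379, cos β = -0.608728, cos(α−β) = -0.771625, d² = 11.799323. Work in radians in the unit-radius frame; every candidate has L = ρ·(t + p + q).
LSL: p² = 2 + d² − 2cos(α−β) + 2d(sin α − sin β) = 22.338805; p = √p² = 4.726394; φ = atan2(cos β − cos α, d + sin α − sin β) = -0.341548 rad; t = (φ − α) mod 2π = 5.714703 rad, q = (β − φ) mod 2π = 4.399481 rad → L = 2.83·(5.714703 + 4.726394 + 4.399481) = 2.83·14.840578 = 41.998834 m
RSR: p² = 2 + d² − 2cos(α−β) + 2d(sin β − sin α) = 8.346340; p = √p² = 2.889003; φ = atan2(cos α − cos β, d − sin α + sin β) = 0.579936 rad; t = (α − φ) mod 2π = 5.930183 rad, q = (φ − β) mod 2π = 2.805190 rad → L = 2.83·(5.930183 + 2.889003 + 2.805190) = 2.83·11.624376 = 32.896985 m
LSR: p² = d² − 2 + 2cos(α−β) + 2d(sin α + sin β) = 4.351239; p = √p² = 2.085962; φ = atan2(−cos α − cos β, d + sin α + sin β) − atan2(−2, p) = 0.637500 rad; t = (φ − α) mod 2π = 0.410566 rad, q = (φ − β) mod 2π = 2.862753 rad → L = 2.83·(0.410566 + 2.085962 + 2.862753) = 2.83·5.359281 = 15.166765 m
RSL: p² = d² − 2 + 2cos(α−β) − 2d(sin α + sin β) = 12.160910; p = √p² = 3.487250; φ = atan2(cos α + cos β, d − sin α − sin β) − atan2(2, p) = -0.429642 rad; t = (α − φ) mod 2π = 0.656576 rad, q = (β − φ) mod 2π = 4.487574 rad → L = 2.83·(0.656576 + 3.487250 + 4.487574) = 2.83·8.631400 = 24.426862 m
RLR: c = (6 − d² + 2cos(α−β) + 2d(sin α − sin β))/8 = -0.043292; p = 2π − arccos c = 4.669083 rad; φ = atan2(cos α − cos β, d − sin α + sin β) = 0.579936 rad; t = (α − φ + p/2) mod 2π = 1.981539 rad, q = (α − β − t + p) mod 2π = 5.139731 rad → L = 2.83·(1.981539 + 4.669083 + 5.139731) = 2.83·11.790353 = 33.366700 m
LRL: c = (6 − d² + 2cos(α−β) − 2d(sin α − sin β))/8 = -1.792351, |c| > 1 → infeasible
Shortest: LSR with L = 15.166765 m ≈ 15.1668 m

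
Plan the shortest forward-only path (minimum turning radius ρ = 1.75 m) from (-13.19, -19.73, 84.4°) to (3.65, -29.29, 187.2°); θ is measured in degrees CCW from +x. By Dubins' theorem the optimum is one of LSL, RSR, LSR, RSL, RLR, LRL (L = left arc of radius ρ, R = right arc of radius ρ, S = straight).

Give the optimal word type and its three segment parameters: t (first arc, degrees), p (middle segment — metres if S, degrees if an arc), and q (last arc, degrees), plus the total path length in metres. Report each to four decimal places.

Let ψ = atan2(Δy, Δx) = atan2(-9.56, 16.84) = -29.5834° be the start→goal bearing.
Normalize: d = |goal − start| / ρ = 19.364380/1.75 = 11.065360, α = (θ_start − ψ) mod 360° = 113.9834° = 1.989386 rad, β = (θ_goal − ψ) mod 360° = 216.7834° = 3.783584 rad.
Common terms: sin α = 0.913663, cos α = -0.406472, sin β = -0.598792, cos β = -0.800905, cos(α−β) = -0.221548, d² = 122.442188. Work in radians in the unit-radius frame; every candidate has L = ρ·(t + p + q).
LSL: p² = 2 + d² − 2cos(α−β) + 2d(sin α − sin β) = 158.356999; p = √p² = 12.583998; φ = atan2(cos β − cos α, d + sin α − sin β) = -0.031349 rad; t = (φ − α) mod 2π = 4.262451 rad, q = (β − φ) mod 2π = 3.814933 rad → L = 1.75·(4.262451 + 12.583998 + 3.814933) = 1.75·20.661382 = 36.157418 m
RSR: p² = 2 + d² − 2cos(α−β) + 2d(sin β − sin α) = 91.413570; p = √p² = 9.561044; φ = atan2(cos α − cos β, d − sin α + sin β) = 0.041266 rad; t = (α − φ) mod 2π = 1.948120 rad, q = (φ − β) mod 2π = 2.540867 rad → L = 1.75·(1.948120 + 9.561044 + 2.540867) = 1.75·14.050031 = 24.587555 m
LSR: p² = d² − 2 + 2cos(α−β) + 2d(sin α + sin β) = 126.967426; p = √p² = 11.267982; φ = atan2(−cos α − cos β, d + sin α + sin β) − atan2(−2, p) = 0.281363 rad; t = (φ − α) mod 2π = 4.575163 rad, q = (φ − β) mod 2π = 2.780965 rad → L = 1.75·(4.575163 + 11.267982 + 2.780965) = 1.75·18.624110 = 32.592193 m
RSL: p² = d² − 2 + 2cos(α−β) − 2d(sin α + sin β) = 113.030755; p = √p² = 10.631592; φ = atan2(cos α + cos β, d − sin α − sin β) − atan2(2, p) = -0.297786 rad; t = (α − φ) mod 2π = 2.287171 rad, q = (β − φ) mod 2π = 4.081370 rad → L = 1.75·(2.287171 + 10.631592 + 4.081370) = 1.75·17.000134 = 29.750234 m
RLR: c = (6 − d² + 2cos(α−β) + 2d(sin α − sin β))/8 = -10.426696, |c| > 1 → infeasible
LRL: c = (6 − d² + 2cos(α−β) − 2d(sin α − sin β))/8 = -18.794625, |c| > 1 → infeasible
Shortest: RSR with L = 24.587555 m ≈ 24.5876 m
Convert RSR to answer units (arcs ×180/π): t = 1.948120·180/π = 111.6190°, p = ρ·p = 1.75·9.561044 = 16.7318 m, q = 2.540867·180/π = 145.5810°, L = 24.5876 m.

RSR: t = 111.6190°, p = 16.7318 m, q = 145.5810°, L = 24.5876 m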